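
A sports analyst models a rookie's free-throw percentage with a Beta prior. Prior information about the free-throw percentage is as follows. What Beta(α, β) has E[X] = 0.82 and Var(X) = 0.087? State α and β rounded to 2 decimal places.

By moment matching, α+β = μ(1−μ)/σ² − 1 = (0.82·0.18)/0.087 − 1 = 1.6966 − 1 = 0.6966.
Since α/(α+β) = μ, α = 0.82·0.6966 = 0.57 and β = 0.18·0.6966 = 0.13.

α = 0.57, β = 0.13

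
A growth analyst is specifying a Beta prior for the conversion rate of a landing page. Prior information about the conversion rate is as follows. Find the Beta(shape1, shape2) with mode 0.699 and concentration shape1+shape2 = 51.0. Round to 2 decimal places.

shape1 = 35.25, shape2 = 15.75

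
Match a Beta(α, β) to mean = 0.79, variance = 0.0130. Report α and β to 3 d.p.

By moment matching, α+β = μ(1−μ)/σ² − 1 = (0.79·0.21)/0.0130 − 1 = 12.7615 − 1 = 11.7615.
Since α/(α+β) = μ, α = 0.79·11.7615 = 9.292 and β = 0.21·11.7615 = 2.470.

α = 9.292, β = 2.470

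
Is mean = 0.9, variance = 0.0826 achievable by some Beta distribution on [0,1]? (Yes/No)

For any Beta, Var(X) < E[X]·(1−E[X]).
Here μ(1−μ) = 0.9×0.1 = 0.09, and 0.0826 < 0.09.

Yes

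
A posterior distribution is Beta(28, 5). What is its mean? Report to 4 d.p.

0.8485

The Beta mean is α/(α+β) = 28/(28+5) = 0.8485.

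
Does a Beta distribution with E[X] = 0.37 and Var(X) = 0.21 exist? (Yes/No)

A Beta with mean μ has variance μ(1−μ)/(α+β+1) < μ(1−μ).
Here μ(1−μ) = 0.37×0.63 = 0.2331, and 0.21 < 0.2331.

Yes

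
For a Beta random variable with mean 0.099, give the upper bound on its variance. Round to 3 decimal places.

For fixed mean μ the Beta variance is μ(1−μ)/(α+β+1), increasing as α+β decreases.
Its least upper bound (not attained) is μ(1−μ) = 0.099·0.901 = 0.089.

0.089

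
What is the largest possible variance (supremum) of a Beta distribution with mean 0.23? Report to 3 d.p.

For fixed mean μ the Beta variance is μ(1−μ)/(α+β+1), increasing as α+β decreases.
Its least upper bound (not attained) is μ(1−μ) = 0.23·0.77 = 0.177.

0.177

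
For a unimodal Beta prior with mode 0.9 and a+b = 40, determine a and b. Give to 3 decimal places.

a = 35.200, b = 4.800

For a,b>1 the mode is (a−1)/(a+b−2), so a = mode·(κ−2)+1 = 0.9×38+1 = 35.200.
And b = (1−mode)·(κ−2)+1 = 0.1×38+1 = 4.800.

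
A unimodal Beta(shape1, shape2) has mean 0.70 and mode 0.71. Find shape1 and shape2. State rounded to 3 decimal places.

shape1 = 29.400, shape2 = 12.600

With s = shape1+shape2: μ = shape1/s and mode = (shape1−1)/(s−2). Eliminating shape1 = μs,
μs − 1 = m(s−2) ⇒ s(μ−m) = 1−2m ⇒ s = -0.42/-0.01 = 42.0000.
So shape1 = μs = 29.400, shape2 = (1−μ)s = 12.600.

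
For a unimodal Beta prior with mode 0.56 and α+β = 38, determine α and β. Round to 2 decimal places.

Mode = (α−1)/(κ−2) with κ = α+β, so α−1 = 0.56·36 = 20.16.
α = 21.16; β = κ − α = 16.84.

α = 21.16, β = 16.84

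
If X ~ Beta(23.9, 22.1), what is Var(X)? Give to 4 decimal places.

Var = αβ/[(α+β)²(α+β+1)] = (23.9×22.1)/(46.0²×47.0) = 528.19/99452.000 = 0.0053.

0.0053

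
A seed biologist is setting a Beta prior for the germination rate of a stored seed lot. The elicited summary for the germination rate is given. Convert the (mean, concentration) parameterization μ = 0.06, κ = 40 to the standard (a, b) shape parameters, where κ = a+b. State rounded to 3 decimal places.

a = 2.400, b = 37.600

a = μκ = 0.06×40 = 2.400 and b = (1−μ)κ = 0.94×40 = 37.600.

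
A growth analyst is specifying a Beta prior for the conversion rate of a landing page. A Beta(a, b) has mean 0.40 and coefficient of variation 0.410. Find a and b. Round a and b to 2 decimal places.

Var = (CV·μ)² = (0.410×0.40)² = 0.026896.
a+b = μ(1−μ)/Var − 1 = 0.2400/0.026896 − 1 = 7.9233.
Thus a = 0.40·7.9233 = 3.17 and b = 0.60·7.9233 = 4.75.

a = 3.17, b = 4.75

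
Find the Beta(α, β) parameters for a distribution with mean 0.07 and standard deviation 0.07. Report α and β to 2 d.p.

σ² = 0.07² = 0.0049.
With s = α+β, Var = μ(1−μ)/(s+1), so s+1 = (0.07×0.93)/0.0049 = 13.2857 and s = 12.2857.
α = μs = 0.86, β = (1−μ)s = 11.43.

α = 0.86, β = 11.43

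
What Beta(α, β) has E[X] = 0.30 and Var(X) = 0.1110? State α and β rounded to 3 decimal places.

By moment matching, α+β = μ(1−μ)/σ² − 1 = (0.30·0.70)/0.1110 − 1 = 1.8919 − 1 = 0.8919.
Since α/(α+β) = μ, α = 0.30·0.8919 = 0.268 and β = 0.70·0.8919 = 0.624.

α = 0.268, β = 0.624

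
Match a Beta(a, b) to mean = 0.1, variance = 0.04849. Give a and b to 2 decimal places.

a = 0.09, b = 0.77

Write ν = a+b; then a = μν and Var = μ(1−μ)/(ν+1).
ν = μ(1−μ)/Var − 1 = 0.09/0.04849 − 1 = 0.8561.
a = 0.1·0.8561 = 0.09, b = 0.9·0.8561 = 0.77.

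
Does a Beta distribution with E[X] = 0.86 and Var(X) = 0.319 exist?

For any Beta, Var(X) < E[X]·(1−E[X]).
Here μ(1−μ) = 0.86×0.14 = 0.1204, and 0.319 ≥ 0.1204.

No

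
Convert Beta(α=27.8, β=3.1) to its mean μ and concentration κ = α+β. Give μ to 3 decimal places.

μ = 0.900, κ = 30.9

κ = α+β = 27.8+3.1 = 30.9; μ = α/κ = 27.8/30.9 = 0.900.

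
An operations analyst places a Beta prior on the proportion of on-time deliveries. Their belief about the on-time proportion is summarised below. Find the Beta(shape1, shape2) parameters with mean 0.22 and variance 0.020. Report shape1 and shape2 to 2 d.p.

shape1 = 1.67, shape2 = 5.91

Let s = shape1+shape2. The Beta variance is μ(1−μ)/(s+1).
So s+1 = μ(1−μ)/σ² = (0.22×0.78)/0.020 = 0.1716/0.020 = 8.5800, giving s = 7.5800.
Then shape1 = μs = 0.22×7.5800 = 1.67 and shape2 = (1−μ)s = 0.78×7.5800 = 5.91.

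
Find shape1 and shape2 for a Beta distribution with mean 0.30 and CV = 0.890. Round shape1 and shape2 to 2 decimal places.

Var = (CV·μ)² = (0.890×0.30)² = 0.071289.
shape1+shape2 = μ(1−μ)/Var − 1 = 0.2100/0.071289 − 1 = 1.9458.
Thus shape1 = 0.30·1.9458 = 0.58 and shape2 = 0.70·1.9458 = 1.36.

shape1 = 0.58, shape2 = 1.36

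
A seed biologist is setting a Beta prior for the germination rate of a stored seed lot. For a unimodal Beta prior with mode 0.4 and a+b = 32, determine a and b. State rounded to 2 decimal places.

a = 13.00, b = 19.00

Mode = (a−1)/(κ−2) with κ = a+b, so a−1 = 0.4·30 = 12.00.
a = 13.00; b = κ − a = 19.00.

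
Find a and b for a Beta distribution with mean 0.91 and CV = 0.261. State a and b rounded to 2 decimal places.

σ = CV·μ = 0.261×0.91 = 0.23751, so σ² = 0.056411.
s+1 = μ(1−μ)/σ² = 0.0819/0.056411 = 1.4518, so s = a+b = 0.4518.
a = μs = 0.41, b = (1−μ)s = 0.04.

a = 0.41, b = 0.04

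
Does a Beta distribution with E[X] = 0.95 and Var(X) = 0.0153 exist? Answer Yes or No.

The Beta variance bound is σ² < μ(1−μ).
Here μ(1−μ) = 0.95×0.05 = 0.0475, and 0.0153 < 0.0475.

Yes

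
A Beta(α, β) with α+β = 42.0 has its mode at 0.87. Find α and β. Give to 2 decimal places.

For α,β>1 the mode is (α−1)/(α+β−2), so α = mode·(κ−2)+1 = 0.87×40.0+1 = 35.80.
And β = (1−mode)·(κ−2)+1 = 0.13×40.0+1 = 6.20.

α = 35.80, β = 6.20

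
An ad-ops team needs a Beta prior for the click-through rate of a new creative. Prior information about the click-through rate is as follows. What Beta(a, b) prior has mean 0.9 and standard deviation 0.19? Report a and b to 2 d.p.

a = 1.34, b = 0.15

First σ² = 0.0361. Setting a = μn, b = (1−μ)n with n = a+b,
μ(1−μ)/(n+1) = 0.0361 ⇒ n+1 = 0.09/0.0361 = 2.4931 ⇒ n = 1.4931.
Hence a = 0.9×1.4931 = 1.34, b = 0.1×1.4931 = 0.15.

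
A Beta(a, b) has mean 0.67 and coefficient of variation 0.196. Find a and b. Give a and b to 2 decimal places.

σ = CV·μ = 0.196×0.67 = 0.13132, so σ² = 0.017245.
s+1 = μ(1−μ)/σ² = 0.2211/0.017245 = 12.8212, so s = a+b = 11.8212.
a = μs = 7.92, b = (1−μ)s = 3.90.

a = 7.92, b = 3.90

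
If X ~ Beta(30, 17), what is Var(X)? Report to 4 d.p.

0.0048

Var = αβ/[(α+β)²(α+β+1)] = (30×17)/(47²×48) = 510/106032 = 0.0048.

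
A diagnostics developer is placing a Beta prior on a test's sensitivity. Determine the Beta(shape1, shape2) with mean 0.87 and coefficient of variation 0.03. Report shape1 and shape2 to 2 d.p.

Var = (CV·μ)² = (0.03×0.87)² = 0.000681.
shape1+shape2 = μ(1−μ)/Var − 1 = 0.1131/0.000681 − 1 = 165.0281.
Thus shape1 = 0.87·165.0281 = 143.57 and shape2 = 0.13·165.0281 = 21.45.

shape1 = 143.57, shape2 = 21.45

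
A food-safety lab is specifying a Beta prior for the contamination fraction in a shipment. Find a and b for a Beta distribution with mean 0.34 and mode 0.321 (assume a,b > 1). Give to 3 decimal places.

a = 6.406, b = 12.436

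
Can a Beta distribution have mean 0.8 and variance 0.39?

No

The Beta variance bound is σ² < μ(1−μ).
Here μ(1−μ) = 0.8×0.2 = 0.16, and 0.39 ≥ 0.16.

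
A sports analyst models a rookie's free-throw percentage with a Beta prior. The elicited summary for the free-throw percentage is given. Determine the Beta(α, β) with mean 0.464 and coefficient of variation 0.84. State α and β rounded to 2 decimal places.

Var = (CV·μ)² = (0.84×0.464)² = 0.151913.
α+β = μ(1−μ)/Var − 1 = 0.248704/0.151913 − 1 = 0.6371.
Thus α = 0.464·0.6371 = 0.30 and β = 0.536·0.6371 = 0.34.

α = 0.30, β = 0.34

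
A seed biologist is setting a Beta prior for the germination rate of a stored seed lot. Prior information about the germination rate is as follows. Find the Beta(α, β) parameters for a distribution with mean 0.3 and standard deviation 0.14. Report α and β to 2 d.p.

First σ² = 0.0196. Setting α = μn, β = (1−μ)n with n = α+β,
μ(1−μ)/(n+1) = 0.0196 ⇒ n+1 = 0.21/0.0196 = 10.7143 ⇒ n = 9.7143.
Hence α = 0.3×9.7143 = 2.91, β = 0.7×9.7143 = 6.80.

α = 2.91, β = 6.80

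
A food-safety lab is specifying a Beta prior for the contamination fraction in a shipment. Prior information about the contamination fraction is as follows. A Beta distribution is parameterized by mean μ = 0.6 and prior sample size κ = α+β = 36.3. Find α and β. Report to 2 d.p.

Split κ in proportion μ : (1−μ): α = 0.6·36.3 = 21.78, β = 36.3 − 21.78 = 14.52.

α = 21.78, β = 14.52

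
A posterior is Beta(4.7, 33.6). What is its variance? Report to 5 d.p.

0.00274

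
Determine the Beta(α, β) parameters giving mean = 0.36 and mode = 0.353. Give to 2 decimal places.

α = 15.12, β = 26.88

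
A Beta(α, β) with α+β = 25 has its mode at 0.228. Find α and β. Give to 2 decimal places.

α = 6.24, β = 18.76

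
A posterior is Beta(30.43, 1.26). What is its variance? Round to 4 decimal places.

0.0012

Var = αβ/[(α+β)²(α+β+1)] = (30.43×1.26)/(31.69²×32.69) = 38.3418/32829.131909 = 0.0012.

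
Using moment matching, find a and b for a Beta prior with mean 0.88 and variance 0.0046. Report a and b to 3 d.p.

By moment matching, a+b = μ(1−μ)/σ² − 1 = (0.88·0.12)/0.0046 − 1 = 22.9565 − 1 = 21.9565.
Since a/(a+b) = μ, a = 0.88·21.9565 = 19.322 and b = 0.12·21.9565 = 2.635.

a = 19.322, b = 2.635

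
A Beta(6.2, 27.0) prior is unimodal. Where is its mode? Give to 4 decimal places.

With α,β > 1, mode = (α−1)/(α+β−2) = 5.2/31.2 = 0.1667.

0.1667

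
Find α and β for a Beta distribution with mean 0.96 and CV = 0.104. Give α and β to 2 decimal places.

α = 2.74, β = 0.11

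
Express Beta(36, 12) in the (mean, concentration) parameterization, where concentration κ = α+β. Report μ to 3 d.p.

κ = α+β = 36+12 = 48; μ = α/κ = 36/48 = 0.750.

μ = 0.750, κ = 48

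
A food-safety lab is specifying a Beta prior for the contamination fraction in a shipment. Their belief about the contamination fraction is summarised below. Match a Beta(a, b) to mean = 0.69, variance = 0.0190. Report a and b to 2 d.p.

a = 7.08, b = 3.18

Write ν = a+b; then a = μν and Var = μ(1−μ)/(ν+1).
ν = μ(1−μ)/Var − 1 = 0.2139/0.0190 − 1 = 10.2579.
a = 0.69·10.2579 = 7.08, b = 0.31·10.2579 = 3.18.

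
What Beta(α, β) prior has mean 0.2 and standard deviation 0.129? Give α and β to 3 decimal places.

α = 1.723, β = 6.892

First σ² = 0.016641. Setting α = μn, β = (1−μ)n with n = α+β,
μ(1−μ)/(n+1) = 0.016641 ⇒ n+1 = 0.16/0.016641 = 9.6148 ⇒ n = 8.6148.
Hence α = 0.2×8.6148 = 1.723, β = 0.8×8.6148 = 6.892.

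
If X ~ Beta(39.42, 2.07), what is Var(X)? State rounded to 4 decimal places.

α+β = 41.49 and αβ = 81.5994, so Var = αβ/[(α+β)²(α+β+1)] = 81.5994/73143.140049 = 0.0011.

0.0011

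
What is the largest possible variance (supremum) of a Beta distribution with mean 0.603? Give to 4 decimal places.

Var = μ(1−μ)/(α+β+1), which approaches μ(1−μ) as α+β → 0.
So the supremum is μ(1−μ) = 0.603×0.397 = 0.2394.

0.2394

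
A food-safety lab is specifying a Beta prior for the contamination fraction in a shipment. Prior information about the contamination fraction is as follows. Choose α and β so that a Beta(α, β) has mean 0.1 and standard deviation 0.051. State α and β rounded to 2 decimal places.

σ² = 0.051² = 0.002601.
With s = α+β, Var = μ(1−μ)/(s+1), so s+1 = (0.1×0.9)/0.002601 = 34.6021 and s = 33.6021.
α = μs = 3.36, β = (1−μ)s = 30.24.

α = 3.36, β = 30.24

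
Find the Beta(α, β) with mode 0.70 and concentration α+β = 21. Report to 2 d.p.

α = 14.30, β = 6.70

Since the density peak of Beta(α,β) is at (α−1)/(α+β−2),
α = 1 + 0.70(21−2) = 14.30 and β = 21 − 14.30 = 6.70.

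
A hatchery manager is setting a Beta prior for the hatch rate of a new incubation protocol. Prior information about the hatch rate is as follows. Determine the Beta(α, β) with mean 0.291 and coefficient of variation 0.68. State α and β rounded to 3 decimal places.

α = 1.242, β = 3.027

Var = (CV·μ)² = (0.68×0.291)² = 0.039156.
α+β = μ(1−μ)/Var − 1 = 0.206319/0.039156 − 1 = 4.2691.
Thus α = 0.291·4.2691 = 1.242 and β = 0.709·4.2691 = 3.027.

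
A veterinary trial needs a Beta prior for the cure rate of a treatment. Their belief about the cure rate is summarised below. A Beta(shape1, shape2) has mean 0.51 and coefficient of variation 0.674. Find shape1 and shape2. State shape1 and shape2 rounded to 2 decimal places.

σ = CV·μ = 0.674×0.51 = 0.34374, so σ² = 0.118157.
s+1 = μ(1−μ)/σ² = 0.2499/0.118157 = 2.1150, so s = shape1+shape2 = 1.1150.
shape1 = μs = 0.57, shape2 = (1−μ)s = 0.55.

shape1 = 0.57, shape2 = 0.55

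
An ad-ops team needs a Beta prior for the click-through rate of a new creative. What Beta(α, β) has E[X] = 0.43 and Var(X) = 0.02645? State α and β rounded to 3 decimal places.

Let s = α+β. The Beta variance is μ(1−μ)/(s+1).
So s+1 = μ(1−μ)/σ² = (0.43×0.57)/0.02645 = 0.2451/0.02645 = 9.2665, giving s = 8.2665.
Then α = μs = 0.43×8.2665 = 3.555 and β = (1−μ)s = 0.57×8.2665 = 4.712.

α = 3.555, β = 4.712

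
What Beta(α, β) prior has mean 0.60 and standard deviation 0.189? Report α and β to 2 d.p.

α = 3.43, β = 2.29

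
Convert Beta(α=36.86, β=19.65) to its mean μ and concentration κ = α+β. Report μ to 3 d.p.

κ = α+β = 36.86+19.65 = 56.51; μ = α/κ = 36.86/56.51 = 0.652.

μ = 0.652, κ = 56.51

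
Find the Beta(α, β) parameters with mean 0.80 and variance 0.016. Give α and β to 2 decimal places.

α = 7.20, β = 1.80

Let s = α+β. The Beta variance is μ(1−μ)/(s+1).
So s+1 = μ(1−μ)/σ² = (0.80×0.20)/0.016 = 0.1600/0.016 = 10.0000, giving s = 9.0000.
Then α = μs = 0.80×9.0000 = 7.20 and β = (1−μ)s = 0.20×9.0000 = 1.80.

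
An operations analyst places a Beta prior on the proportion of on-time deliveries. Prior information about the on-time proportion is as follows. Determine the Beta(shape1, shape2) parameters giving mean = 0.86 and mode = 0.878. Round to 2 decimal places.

With s = shape1+shape2: μ = shape1/s and mode = (shape1−1)/(s−2). Eliminating shape1 = μs,
μs − 1 = m(s−2) ⇒ s(μ−m) = 1−2m ⇒ s = -0.756/-0.018 = 42.0000.
So shape1 = μs = 36.12, shape2 = (1−μ)s = 5.88.

shape1 = 36.12, shape2 = 5.88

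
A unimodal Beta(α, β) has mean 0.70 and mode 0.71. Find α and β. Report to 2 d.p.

α = 29.40, β = 12.60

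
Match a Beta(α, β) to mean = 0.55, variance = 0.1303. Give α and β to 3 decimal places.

Let s = α+β. The Beta variance is μ(1−μ)/(s+1).
So s+1 = μ(1−μ)/σ² = (0.55×0.45)/0.1303 = 0.2475/0.1303 = 1.8995, giving s = 0.8995.
Then α = μs = 0.55×0.8995 = 0.495 and β = (1−μ)s = 0.45×0.8995 = 0.405.

α = 0.495, β = 0.405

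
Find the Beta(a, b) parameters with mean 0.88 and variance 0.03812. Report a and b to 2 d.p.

a = 1.56, b = 0.21

By moment matching, a+b = μ(1−μ)/σ² − 1 = (0.88·0.12)/0.03812 − 1 = 2.7702 − 1 = 1.7702.
Since a/(a+b) = μ, a = 0.88·1.7702 = 1.56 and b = 0.12·1.7702 = 0.21.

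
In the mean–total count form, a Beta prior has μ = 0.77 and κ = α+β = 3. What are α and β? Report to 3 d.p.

α = μκ = 0.77×3 = 2.310 and β = (1−μ)κ = 0.23×3 = 0.690.

α = 2.310, β = 0.690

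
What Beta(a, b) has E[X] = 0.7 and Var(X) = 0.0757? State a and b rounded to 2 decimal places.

Let s = a+b. The Beta variance is μ(1−μ)/(s+1).
So s+1 = μ(1−μ)/σ² = (0.7×0.3)/0.0757 = 0.21/0.0757 = 2.7741, giving s = 1.7741.
Then a = μs = 0.7×1.7741 = 1.24 and b = (1−μ)s = 0.3×1.7741 = 0.53.

a = 1.24, b = 0.53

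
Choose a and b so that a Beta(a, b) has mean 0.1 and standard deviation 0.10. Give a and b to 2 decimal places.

Variance = 0.10² = 0.0100. The moment-matching identity a+b = μ(1−μ)/Var − 1 gives
a+b = 0.09/0.0100 − 1 = 8.0000, so a = μ·8.0000 = 0.80 and b = (1−μ)·8.0000 = 7.20.

a = 0.80, b = 7.20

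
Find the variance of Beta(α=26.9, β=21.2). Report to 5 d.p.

Var = αβ/[(α+β)²(α+β+1)] = (26.9×21.2)/(48.1²×49.1) = 570.28/113598.251 = 0.00502.

0.00502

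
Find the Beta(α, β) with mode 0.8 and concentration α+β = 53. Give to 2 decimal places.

α = 41.80, β = 11.20

For α,β>1 the mode is (α−1)/(α+β−2), so α = mode·(κ−2)+1 = 0.8×51+1 = 41.80.
And β = (1−mode)·(κ−2)+1 = 0.2×51+1 = 11.20.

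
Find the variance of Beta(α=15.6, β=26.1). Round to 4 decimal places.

Var = αβ/[(α+β)²(α+β+1)] = (15.6×26.1)/(41.7²×42.7) = 407.16/74250.603 = 0.0055.

0.0055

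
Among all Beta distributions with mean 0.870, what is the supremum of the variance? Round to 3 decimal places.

For fixed mean μ the Beta variance is μ(1−μ)/(α+β+1), increasing as α+β decreases.
Its least upper bound (not attained) is μ(1−μ) = 0.870·0.130 = 0.113.

0.113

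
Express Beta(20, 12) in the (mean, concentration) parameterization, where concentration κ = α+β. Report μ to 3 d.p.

μ = 0.625, κ = 32

κ = α+β = 20+12 = 32; μ = α/κ = 20/32 = 0.625.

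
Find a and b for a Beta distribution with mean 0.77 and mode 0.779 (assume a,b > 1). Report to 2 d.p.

a = 47.74, b = 14.26

Let s = a+b. Mean gives a = μs = 0.77s; mode gives (a−1)/(s−2) = 0.779.
Substituting: 0.77s − 1 = 0.779(s−2) = 0.779s − 1.558, so -0.009s = -0.558 and s = 62.0000.
Then a = 0.77×62.0000 = 47.74 and b = s−a = 14.26.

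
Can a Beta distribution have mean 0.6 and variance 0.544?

For any Beta, Var(X) < E[X]·(1−E[X]).
Here μ(1−μ) = 0.6×0.4 = 0.24, and 0.544 ≥ 0.24.

No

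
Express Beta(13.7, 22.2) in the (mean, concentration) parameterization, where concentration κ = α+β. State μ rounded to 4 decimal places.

μ = 0.3816, κ = 35.9

κ = α+β = 13.7+22.2 = 35.9; μ = α/κ = 13.7/35.9 = 0.3816.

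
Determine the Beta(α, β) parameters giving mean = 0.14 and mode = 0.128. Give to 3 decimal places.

With s = α+β: μ = α/s and mode = (α−1)/(s−2). Eliminating α = μs,
μs − 1 = m(s−2) ⇒ s(μ−m) = 1−2m ⇒ s = 0.744/0.012 = 62.0000.
So α = μs = 8.680, β = (1−μ)s = 53.320.

α = 8.680, β = 53.320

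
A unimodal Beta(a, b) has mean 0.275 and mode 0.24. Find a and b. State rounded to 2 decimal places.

With s = a+b: μ = a/s and mode = (a−1)/(s−2). Eliminating a = μs,
μs − 1 = m(s−2) ⇒ s(μ−m) = 1−2m ⇒ s = 0.52/0.035 = 14.8571.
So a = μs = 4.09, b = (1−μ)s = 10.77.

a = 4.09, b = 10.77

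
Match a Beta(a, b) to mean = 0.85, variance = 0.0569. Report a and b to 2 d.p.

a = 1.05, b = 0.19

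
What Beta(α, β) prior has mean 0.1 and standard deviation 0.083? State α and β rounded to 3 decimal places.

σ² = 0.083² = 0.006889.
With s = α+β, Var = μ(1−μ)/(s+1), so s+1 = (0.1×0.9)/0.006889 = 13.0643 and s = 12.0643.
α = μs = 1.206, β = (1−μ)s = 10.858.

α = 1.206, β = 10.858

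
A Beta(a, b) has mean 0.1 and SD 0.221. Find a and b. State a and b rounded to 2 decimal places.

a = 0.08, b = 0.76

First σ² = 0.048841. Setting a = μn, b = (1−μ)n with n = a+b,
μ(1−μ)/(n+1) = 0.048841 ⇒ n+1 = 0.09/0.048841 = 1.8427 ⇒ n = 0.8427.
Hence a = 0.1×0.8427 = 0.08, b = 0.9×0.8427 = 0.76.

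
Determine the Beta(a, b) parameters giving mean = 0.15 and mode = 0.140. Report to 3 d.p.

a = 10.800, b = 61.200

With s = a+b: μ = a/s and mode = (a−1)/(s−2). Eliminating a = μs,
μs − 1 = m(s−2) ⇒ s(μ−m) = 1−2m ⇒ s = 0.720/0.010 = 72.0000.
So a = μs = 10.800, b = (1−μ)s = 61.200.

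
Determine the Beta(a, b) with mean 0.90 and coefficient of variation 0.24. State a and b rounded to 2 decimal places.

σ = CV·μ = 0.24×0.90 = 0.21600, so σ² = 0.046656.
s+1 = μ(1−μ)/σ² = 0.0900/0.046656 = 1.9290, so s = a+b = 0.9290.
a = μs = 0.84, b = (1−μ)s = 0.09.

a = 0.84, b = 0.09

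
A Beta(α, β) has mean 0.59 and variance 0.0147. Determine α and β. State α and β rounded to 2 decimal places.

α = 9.12, β = 6.34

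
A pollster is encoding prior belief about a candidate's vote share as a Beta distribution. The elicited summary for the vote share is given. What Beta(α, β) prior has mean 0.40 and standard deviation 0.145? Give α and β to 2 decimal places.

σ² = 0.145² = 0.021025.
With s = α+β, Var = μ(1−μ)/(s+1), so s+1 = (0.40×0.60)/0.021025 = 11.4150 and s = 10.4150.
α = μs = 4.17, β = (1−μ)s = 6.25.

α = 4.17, β = 6.25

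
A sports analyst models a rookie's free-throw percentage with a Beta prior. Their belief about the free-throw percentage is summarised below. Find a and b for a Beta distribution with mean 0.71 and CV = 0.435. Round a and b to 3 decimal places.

a = 0.823, b = 0.336

Var = (CV·μ)² = (0.435×0.71)² = 0.095388.
a+b = μ(1−μ)/Var − 1 = 0.2059/0.095388 − 1 = 1.1585.
Thus a = 0.71·1.1585 = 0.823 and b = 0.29·1.1585 = 0.336.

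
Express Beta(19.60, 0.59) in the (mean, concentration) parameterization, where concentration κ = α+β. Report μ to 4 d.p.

κ = α+β = 19.60+0.59 = 20.19; μ = α/κ = 19.60/20.19 = 0.9708.

μ = 0.9708, κ = 20.19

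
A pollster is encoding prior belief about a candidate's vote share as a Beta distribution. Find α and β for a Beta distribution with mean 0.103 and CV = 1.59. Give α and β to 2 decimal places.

Var = (CV·μ)² = (1.59×0.103)² = 0.026821.
α+β = μ(1−μ)/Var − 1 = 0.092391/0.026821 − 1 = 2.4448.
Thus α = 0.103·2.4448 = 0.25 and β = 0.897·2.4448 = 2.19.

α = 0.25, β = 2.19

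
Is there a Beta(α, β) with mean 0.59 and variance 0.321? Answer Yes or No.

The Beta variance bound is σ² < μ(1−μ).
Here μ(1−μ) = 0.59×0.41 = 0.2419, and 0.321 ≥ 0.2419.

No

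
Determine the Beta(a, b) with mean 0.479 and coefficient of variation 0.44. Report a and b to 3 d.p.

Var = (CV·μ)² = (0.44×0.479)² = 0.044420.
a+b = μ(1−μ)/Var − 1 = 0.249559/0.044420 − 1 = 4.6182.
Thus a = 0.479·4.6182 = 2.212 and b = 0.521·4.6182 = 2.406.

a = 2.212, b = 2.406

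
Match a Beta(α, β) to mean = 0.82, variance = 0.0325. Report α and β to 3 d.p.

Write ν = α+β; then α = μν and Var = μ(1−μ)/(ν+1).
ν = μ(1−μ)/Var − 1 = 0.1476/0.0325 − 1 = 3.5415.
α = 0.82·3.5415 = 2.904, β = 0.18·3.5415 = 0.637.

α = 2.904, β = 0.637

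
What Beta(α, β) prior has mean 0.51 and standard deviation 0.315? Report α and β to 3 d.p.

Variance = 0.315² = 0.099225. The moment-matching identity α+β = μ(1−μ)/Var − 1 gives
α+β = 0.2499/0.099225 − 1 = 1.5185, so α = μ·1.5185 = 0.774 and β = (1−μ)·1.5185 = 0.744.

α = 0.774, β = 0.744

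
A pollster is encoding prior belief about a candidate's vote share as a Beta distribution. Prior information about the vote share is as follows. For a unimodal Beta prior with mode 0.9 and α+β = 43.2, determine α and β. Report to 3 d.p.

Since the density peak of Beta(α,β) is at (α−1)/(α+β−2),
α = 1 + 0.9(43.2−2) = 38.080 and β = 43.2 − 38.080 = 5.120.

α = 38.080, β = 5.120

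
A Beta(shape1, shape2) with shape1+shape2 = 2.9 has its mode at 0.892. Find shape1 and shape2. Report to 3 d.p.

shape1 = 1.803, shape2 = 1.097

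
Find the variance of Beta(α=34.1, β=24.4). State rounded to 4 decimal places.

0.0041

Var = αβ/[(α+β)²(α+β+1)] = (34.1×24.4)/(58.5²×59.5) = 832.04/203623.875 = 0.0041.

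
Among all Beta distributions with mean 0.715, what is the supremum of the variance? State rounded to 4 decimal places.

Var = μ(1−μ)/(α+β+1), which approaches μ(1−μ) as α+β → 0.
So the supremum is μ(1−μ) = 0.715×0.285 = 0.2038.

0.2038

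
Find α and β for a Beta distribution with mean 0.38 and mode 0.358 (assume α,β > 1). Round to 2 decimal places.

Let s = α+β. Mean gives α = μs = 0.38s; mode gives (α−1)/(s−2) = 0.358.
Substituting: 0.38s − 1 = 0.358(s−2) = 0.358s − 0.716, so 0.022s = 0.284 and s = 12.9091.
Then α = 0.38×12.9091 = 4.91 and β = s−α = 8.00.

α = 4.91, β = 8.00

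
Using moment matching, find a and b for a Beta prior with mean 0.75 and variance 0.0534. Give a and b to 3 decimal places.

a = 1.883, b = 0.628

Write ν = a+b; then a = μν and Var = μ(1−μ)/(ν+1).
ν = μ(1−μ)/Var − 1 = 0.1875/0.0534 − 1 = 2.5112.
a = 0.75·2.5112 = 1.883, b = 0.25·2.5112 = 0.628.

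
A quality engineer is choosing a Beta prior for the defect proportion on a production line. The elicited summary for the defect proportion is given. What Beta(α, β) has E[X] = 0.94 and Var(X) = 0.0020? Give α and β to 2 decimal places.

α = 25.57, β = 1.63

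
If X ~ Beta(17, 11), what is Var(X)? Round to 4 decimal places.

0.0082

Var = αβ/[(α+β)²(α+β+1)] = (17×11)/(28²×29) = 187/22736 = 0.0082.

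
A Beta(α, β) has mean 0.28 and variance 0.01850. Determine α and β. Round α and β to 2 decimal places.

Write ν = α+β; then α = μν and Var = μ(1−μ)/(ν+1).
ν = μ(1−μ)/Var − 1 = 0.2016/0.01850 − 1 = 9.8973.
α = 0.28·9.8973 = 2.77, β = 0.72·9.8973 = 7.13.

α = 2.77, β = 7.13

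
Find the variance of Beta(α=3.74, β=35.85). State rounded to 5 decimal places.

α+β = 39.59 and αβ = 134.0790, so Var = αβ/[(α+β)²(α+β+1)] = 134.0790/63619.471179 = 0.00211.

0.00211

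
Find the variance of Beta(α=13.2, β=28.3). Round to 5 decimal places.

0.00510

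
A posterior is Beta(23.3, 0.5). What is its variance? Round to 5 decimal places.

0.00083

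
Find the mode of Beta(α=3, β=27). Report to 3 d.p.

With α,β > 1, mode = (α−1)/(α+β−2) = 2/28 = 0.071.

0.071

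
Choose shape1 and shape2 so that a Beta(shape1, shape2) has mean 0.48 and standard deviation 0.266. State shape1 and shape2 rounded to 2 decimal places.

shape1 = 1.21, shape2 = 1.31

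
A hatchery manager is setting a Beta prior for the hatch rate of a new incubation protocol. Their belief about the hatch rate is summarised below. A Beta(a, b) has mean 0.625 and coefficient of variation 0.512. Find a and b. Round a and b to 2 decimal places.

a = 0.81, b = 0.48

Var = (CV·μ)² = (0.512×0.625)² = 0.102400.
a+b = μ(1−μ)/Var − 1 = 0.234375/0.102400 − 1 = 1.2888.
Thus a = 0.625·1.2888 = 0.81 and b = 0.375·1.2888 = 0.48.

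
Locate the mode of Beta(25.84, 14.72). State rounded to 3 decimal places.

0.644

With α,β > 1, mode = (α−1)/(α+β−2) = 24.84/38.56 = 0.644.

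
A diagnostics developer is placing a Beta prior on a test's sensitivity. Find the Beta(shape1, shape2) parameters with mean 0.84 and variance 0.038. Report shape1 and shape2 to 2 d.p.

shape1 = 2.13, shape2 = 0.41

Let s = shape1+shape2. The Beta variance is μ(1−μ)/(s+1).
So s+1 = μ(1−μ)/σ² = (0.84×0.16)/0.038 = 0.1344/0.038 = 3.5368, giving s = 2.5368.
Then shape1 = μs = 0.84×2.5368 = 2.13 and shape2 = (1−μ)s = 0.16×2.5368 = 0.41.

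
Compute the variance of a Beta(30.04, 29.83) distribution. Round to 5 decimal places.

Var = αβ/[(α+β)²(α+β+1)] = (30.04×29.83)/(59.87²×60.87) = 896.0932/218183.456703 = 0.00411.

0.00411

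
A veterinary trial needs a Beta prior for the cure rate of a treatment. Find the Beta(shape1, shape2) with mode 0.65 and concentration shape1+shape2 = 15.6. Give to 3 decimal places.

Since the density peak of Beta(shape1,shape2) is at (shape1−1)/(shape1+shape2−2),
shape1 = 1 + 0.65(15.6−2) = 9.840 and shape2 = 15.6 − 9.840 = 5.760.

shape1 = 9.840, shape2 = 5.760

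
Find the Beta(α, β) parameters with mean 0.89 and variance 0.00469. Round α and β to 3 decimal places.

α = 17.688, β = 2.186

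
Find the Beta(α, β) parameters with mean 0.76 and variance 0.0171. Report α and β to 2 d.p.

Write ν = α+β; then α = μν and Var = μ(1−μ)/(ν+1).
ν = μ(1−μ)/Var − 1 = 0.1824/0.0171 − 1 = 9.6667.
α = 0.76·9.6667 = 7.35, β = 0.24·9.6667 = 2.32.

α = 7.35, β = 2.32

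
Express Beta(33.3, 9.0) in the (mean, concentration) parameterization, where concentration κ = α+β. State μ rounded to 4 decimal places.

μ = 0.7872, κ = 42.3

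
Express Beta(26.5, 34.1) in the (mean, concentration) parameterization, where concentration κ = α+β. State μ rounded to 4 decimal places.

κ = α+β = 26.5+34.1 = 60.6; μ = α/κ = 26.5/60.6 = 0.4373.

μ = 0.4373, κ = 60.6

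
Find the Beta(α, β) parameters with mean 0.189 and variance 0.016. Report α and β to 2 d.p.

α = 1.62, β = 6.96

Let s = α+β. The Beta variance is μ(1−μ)/(s+1).
So s+1 = μ(1−μ)/σ² = (0.189×0.811)/0.016 = 0.153279/0.016 = 9.5799, giving s = 8.5799.
Then α = μs = 0.189×8.5799 = 1.62 and β = (1−μ)s = 0.811×8.5799 = 6.96.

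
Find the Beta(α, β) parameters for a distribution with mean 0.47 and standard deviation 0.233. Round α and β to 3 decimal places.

α = 1.687, β = 1.902

σ² = 0.233² = 0.054289.
With s = α+β, Var = μ(1−μ)/(s+1), so s+1 = (0.47×0.53)/0.054289 = 4.5884 and s = 3.5884.
α = μs = 1.687, β = (1−μ)s = 1.902.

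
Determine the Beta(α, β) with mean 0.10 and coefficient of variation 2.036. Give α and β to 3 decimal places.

σ = CV·μ = 2.036×0.10 = 0.20360, so σ² = 0.041453.
s+1 = μ(1−μ)/σ² = 0.0900/0.041453 = 2.1711, so s = α+β = 1.1711.
α = μs = 0.117, β = (1−μ)s = 1.054.

α = 0.117, β = 1.054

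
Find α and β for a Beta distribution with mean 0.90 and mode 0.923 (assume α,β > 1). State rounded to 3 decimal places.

α = 33.104, β = 3.678

Let s = α+β. Mean gives α = μs = 0.90s; mode gives (α−1)/(s−2) = 0.923.
Substituting: 0.90s − 1 = 0.923(s−2) = 0.923s − 1.846, so -0.023s = -0.846 and s = 36.7826.
Then α = 0.90×36.7826 = 33.104 and β = s−α = 3.678.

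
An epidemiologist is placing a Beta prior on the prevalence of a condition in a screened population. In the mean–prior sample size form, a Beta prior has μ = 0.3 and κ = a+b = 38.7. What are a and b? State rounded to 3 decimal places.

a = μκ = 0.3×38.7 = 11.610 and b = (1−μ)κ = 0.7×38.7 = 27.090.

a = 11.610, b = 27.090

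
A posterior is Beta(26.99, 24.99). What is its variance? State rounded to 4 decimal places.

0.0047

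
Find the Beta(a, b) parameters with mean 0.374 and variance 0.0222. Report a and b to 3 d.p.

Write ν = a+b; then a = μν and Var = μ(1−μ)/(ν+1).
ν = μ(1−μ)/Var − 1 = 0.234124/0.0222 − 1 = 9.5461.
a = 0.374·9.5461 = 3.570, b = 0.626·9.5461 = 5.976.

a = 3.570, b = 5.976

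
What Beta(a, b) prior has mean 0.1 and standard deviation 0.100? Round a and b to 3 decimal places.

First σ² = 0.010000. Setting a = μn, b = (1−μ)n with n = a+b,
μ(1−μ)/(n+1) = 0.010000 ⇒ n+1 = 0.09/0.010000 = 9.0000 ⇒ n = 8.0000.
Hence a = 0.1×8.0000 = 0.800, b = 0.9×8.0000 = 7.200.

a = 0.800, b = 7.200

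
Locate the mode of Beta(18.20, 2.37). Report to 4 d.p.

The density x^(α−1)(1−x)^(β−1) is maximised at (α−1)/(α+β−2) = 17.20/18.57 = 0.9262.

0.9262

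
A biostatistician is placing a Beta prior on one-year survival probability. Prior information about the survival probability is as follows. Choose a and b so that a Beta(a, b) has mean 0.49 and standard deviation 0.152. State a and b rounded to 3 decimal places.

σ² = 0.152² = 0.023104.
With s = a+b, Var = μ(1−μ)/(s+1), so s+1 = (0.49×0.51)/0.023104 = 10.8163 and s = 9.8163.
a = μs = 4.810, b = (1−μ)s = 5.006.

a = 4.810, b = 5.006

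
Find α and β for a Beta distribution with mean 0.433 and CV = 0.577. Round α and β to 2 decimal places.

α = 1.27, β = 1.66

Var = (CV·μ)² = (0.577×0.433)² = 0.062421.
α+β = μ(1−μ)/Var − 1 = 0.245511/0.062421 − 1 = 2.9332.
Thus α = 0.433·2.9332 = 1.27 and β = 0.567·2.9332 = 1.66.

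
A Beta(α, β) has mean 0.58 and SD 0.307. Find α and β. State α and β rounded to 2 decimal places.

First σ² = 0.094249. Setting α = μn, β = (1−μ)n with n = α+β,
μ(1−μ)/(n+1) = 0.094249 ⇒ n+1 = 0.2436/0.094249 = 2.5846 ⇒ n = 1.5846.
Hence α = 0.58×1.5846 = 0.92, β = 0.42×1.5846 = 0.67.

α = 0.92, β = 0.67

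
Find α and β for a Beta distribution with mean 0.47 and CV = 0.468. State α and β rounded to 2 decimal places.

α = 1.95, β = 2.20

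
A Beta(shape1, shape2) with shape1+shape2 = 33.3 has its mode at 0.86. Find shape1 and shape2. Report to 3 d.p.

Since the density peak of Beta(shape1,shape2) is at (shape1−1)/(shape1+shape2−2),
shape1 = 1 + 0.86(33.3−2) = 27.918 and shape2 = 33.3 − 27.918 = 5.382.

shape1 = 27.918, shape2 = 5.382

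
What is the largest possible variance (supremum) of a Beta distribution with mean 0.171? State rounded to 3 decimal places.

0.142

Var = μ(1−μ)/(α+β+1), which approaches μ(1−μ) as α+β → 0.
So the supremum is μ(1−μ) = 0.171×0.829 = 0.142.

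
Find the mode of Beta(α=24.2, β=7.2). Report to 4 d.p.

0.7891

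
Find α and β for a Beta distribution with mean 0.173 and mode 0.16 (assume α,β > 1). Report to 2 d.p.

α = 9.05, β = 43.26

With s = α+β: μ = α/s and mode = (α−1)/(s−2). Eliminating α = μs,
μs − 1 = m(s−2) ⇒ s(μ−m) = 1−2m ⇒ s = 0.68/0.013 = 52.3077.
So α = μs = 9.05, β = (1−μ)s = 43.26.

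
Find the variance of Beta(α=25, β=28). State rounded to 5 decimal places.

0.00461

α+β = 53 and αβ = 700, so Var = αβ/[(α+β)²(α+β+1)] = 700/151686 = 0.00461.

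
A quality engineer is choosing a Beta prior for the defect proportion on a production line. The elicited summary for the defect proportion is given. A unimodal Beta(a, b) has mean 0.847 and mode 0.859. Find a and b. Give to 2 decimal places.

a = 50.68, b = 9.15

With s = a+b: μ = a/s and mode = (a−1)/(s−2). Eliminating a = μs,
μs − 1 = m(s−2) ⇒ s(μ−m) = 1−2m ⇒ s = -0.718/-0.012 = 59.8333.
So a = μs = 50.68, b = (1−μ)s = 9.15.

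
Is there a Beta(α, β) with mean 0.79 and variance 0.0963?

A Beta with mean μ has variance μ(1−μ)/(α+β+1) < μ(1−μ).
Here μ(1−μ) = 0.79×0.21 = 0.1659, and 0.0963 < 0.1659.

Yes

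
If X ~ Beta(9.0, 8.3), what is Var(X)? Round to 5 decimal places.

0.01364

Var = αβ/[(α+β)²(α+β+1)] = (9.0×8.3)/(17.3²×18.3) = 74.70/5477.007 = 0.01364.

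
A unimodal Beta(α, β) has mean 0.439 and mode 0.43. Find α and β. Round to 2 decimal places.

Let s = α+β. Mean gives α = μs = 0.439s; mode gives (α−1)/(s−2) = 0.43.
Substituting: 0.439s − 1 = 0.43(s−2) = 0.43s − 0.86, so 0.009s = 0.14 and s = 15.5556.
Then α = 0.439×15.5556 = 6.83 and β = s−α = 8.73.

α = 6.83, β = 8.73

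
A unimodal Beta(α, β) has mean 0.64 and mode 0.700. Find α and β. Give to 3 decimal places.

Let s = α+β. Mean gives α = μs = 0.64s; mode gives (α−1)/(s−2) = 0.700.
Substituting: 0.64s − 1 = 0.700(s−2) = 0.700s − 1.400, so -0.060s = -0.400 and s = 6.6667.
Then α = 0.64×6.6667 = 4.267 and β = s−α = 2.400.

α = 4.267, β = 2.400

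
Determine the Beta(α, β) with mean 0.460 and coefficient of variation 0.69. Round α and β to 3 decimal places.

α = 0.674, β = 0.791

σ = CV·μ = 0.69×0.460 = 0.31740, so σ² = 0.100743.
s+1 = μ(1−μ)/σ² = 0.248400/0.100743 = 2.4657, so s = α+β = 1.4657.
α = μs = 0.674, β = (1−μ)s = 0.791.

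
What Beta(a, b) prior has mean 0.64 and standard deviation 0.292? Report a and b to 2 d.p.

a = 1.09, b = 0.61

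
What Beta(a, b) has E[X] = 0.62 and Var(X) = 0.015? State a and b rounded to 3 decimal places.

a = 9.118, b = 5.589

By moment matching, a+b = μ(1−μ)/σ² − 1 = (0.62·0.38)/0.015 − 1 = 15.7067 − 1 = 14.7067.
Since a/(a+b) = μ, a = 0.62·14.7067 = 9.118 and b = 0.38·14.7067 = 5.589.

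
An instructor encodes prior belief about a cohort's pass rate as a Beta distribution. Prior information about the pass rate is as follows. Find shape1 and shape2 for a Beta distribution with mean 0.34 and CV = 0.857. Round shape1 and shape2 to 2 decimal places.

Var = (CV·μ)² = (0.857×0.34)² = 0.084902.
shape1+shape2 = μ(1−μ)/Var − 1 = 0.2244/0.084902 − 1 = 1.6430.
Thus shape1 = 0.34·1.6430 = 0.56 and shape2 = 0.66·1.6430 = 1.08.

shape1 = 0.56, shape2 = 1.08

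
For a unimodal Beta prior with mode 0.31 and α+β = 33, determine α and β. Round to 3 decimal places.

α = 10.610, β = 22.390

Mode = (α−1)/(κ−2) with κ = α+β, so α−1 = 0.31·31 = 9.610.
α = 10.610; β = κ − α = 22.390.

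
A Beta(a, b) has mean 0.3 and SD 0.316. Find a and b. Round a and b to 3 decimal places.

a = 0.331, b = 0.772

First σ² = 0.099856. Setting a = μn, b = (1−μ)n with n = a+b,
μ(1−μ)/(n+1) = 0.099856 ⇒ n+1 = 0.21/0.099856 = 2.1030 ⇒ n = 1.1030.
Hence a = 0.3×1.1030 = 0.331, b = 0.7×1.1030 = 0.772.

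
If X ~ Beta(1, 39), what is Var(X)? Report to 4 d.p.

Var = αβ/[(α+β)²(α+β+1)] = (1×39)/(40²×41) = 39/65600 = 0.0006.

0.0006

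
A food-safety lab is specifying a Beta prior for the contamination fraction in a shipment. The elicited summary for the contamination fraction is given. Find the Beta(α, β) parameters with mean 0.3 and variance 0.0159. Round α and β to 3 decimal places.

α = 3.662, β = 8.545

Let s = α+β. The Beta variance is μ(1−μ)/(s+1).
So s+1 = μ(1−μ)/σ² = (0.3×0.7)/0.0159 = 0.21/0.0159 = 13.2075, giving s = 12.2075.
Then α = μs = 0.3×12.2075 = 3.662 and β = (1−μ)s = 0.7×12.2075 = 8.545.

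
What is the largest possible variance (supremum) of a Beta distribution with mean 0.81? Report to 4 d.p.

For fixed mean μ the Beta variance is μ(1−μ)/(α+β+1), increasing as α+β decreases.
Its least upper bound (not attained) is μ(1−μ) = 0.81·0.19 = 0.1539.

0.1539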